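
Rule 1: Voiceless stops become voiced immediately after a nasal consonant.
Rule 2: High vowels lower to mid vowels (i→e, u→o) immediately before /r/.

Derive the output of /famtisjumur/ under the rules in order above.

famdisjumor

Rule 1 (post-nasal voicing): /t/ is a voiceless stop immediately after the nasal /m/, so it voices to [d]. /famtisjumur/ → famdisjumur.
Rule 2 (pre-rhotic lowering): /u/ is a high vowel immediately before /r/, so it lowers to [o]. /famdisjumur/ → famdisjumor.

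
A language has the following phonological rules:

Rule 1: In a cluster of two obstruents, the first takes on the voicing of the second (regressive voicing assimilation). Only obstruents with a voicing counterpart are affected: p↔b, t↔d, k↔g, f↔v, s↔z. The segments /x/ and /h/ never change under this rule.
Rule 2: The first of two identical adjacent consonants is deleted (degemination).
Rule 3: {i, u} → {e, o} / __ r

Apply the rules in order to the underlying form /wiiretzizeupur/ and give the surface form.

wieredzizeupor

Rule 1 (regressive voicing assimilation): /t/ precedes the voiced obstruent /z/, so it voices to [d] by assimilation. /wiiretzizeupur/ → wiiredzizeupur.
Rule 2 (degemination): no segment meets the environment; /wiiredzizeupur/ is unchanged.
Rule 3 (pre-rhotic lowering): /i/ is a high vowel immediately before /r/, so it lowers to [e]. /u/ is a high vowel immediately before /r/, so it lowers to [o]. /wiiredzizeupur/ → wieredzizeupor.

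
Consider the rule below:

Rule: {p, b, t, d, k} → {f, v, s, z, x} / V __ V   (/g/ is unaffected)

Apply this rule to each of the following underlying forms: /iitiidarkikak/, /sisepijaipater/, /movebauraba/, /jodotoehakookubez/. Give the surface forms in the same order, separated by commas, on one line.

iisiizarkixak, sisefijaifaser, movevaurava, jozosoehaxooxuvez

/iitiidarkikak/: /t/ is a stop between vowels /i/ and /i/, so it spirantizes to the fricative [s]. /d/ is a stop between vowels /i/ and /a/, so it spirantizes to the fricative [z]. /k/ is a stop between vowels /i/ and /a/, so it spirantizes to the fricative [x]. → [iisiizarkixak].
/sisepijaipater/: /p/ is a stop between vowels /e/ and /i/, so it spirantizes to the fricative [f]. /p/ is a stop between vowels /i/ and /a/, so it spirantizes to the fricative [f]. /t/ is a stop between vowels /a/ and /e/, so it spirantizes to the fricative [s]. → [sisefijaifaser].
/movebauraba/: /b/ is a stop between vowels /e/ and /a/, so it spirantizes to the fricative [v]. /b/ is a stop between vowels /a/ and /a/, so it spirantizes to the fricative [v]. → [movevaurava].
/jodotoehakookubez/: /d/ is a stop between vowels /o/ and /o/, so it spirantizes to the fricative [z]. /t/ is a stop between vowels /o/ and /o/, so it spirantizes to the fricative [s]. /k/ is a stop between vowels /a/ and /o/, so it spirantizes to the fricative [x]. /k/ is a stop between vowels /o/ and /u/, so it spirantizes to the fricative [x]. /b/ is a stop between vowels /u/ and /e/, so it spirantizes to the fricative [v]. → [jozosoehaxooxuvez].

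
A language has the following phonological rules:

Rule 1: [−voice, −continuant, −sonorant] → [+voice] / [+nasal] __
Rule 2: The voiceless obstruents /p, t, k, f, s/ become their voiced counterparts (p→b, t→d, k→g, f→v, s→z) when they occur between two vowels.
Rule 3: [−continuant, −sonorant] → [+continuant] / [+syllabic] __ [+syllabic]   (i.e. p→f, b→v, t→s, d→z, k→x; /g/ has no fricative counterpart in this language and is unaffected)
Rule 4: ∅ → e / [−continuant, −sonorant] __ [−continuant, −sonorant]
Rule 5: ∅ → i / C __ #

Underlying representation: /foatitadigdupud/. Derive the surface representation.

foazizazigeduvudi

Rule 1 (post-nasal voicing): no segment meets the environment; /foatitadigdupud/ is unchanged.
Rule 2 (intervocalic voicing): /t/ is a voiceless obstruent between vowels /a/ and /i/, so it voices to [d]. /t/ is a voiceless obstruent between vowels /i/ and /a/, so it voices to [d]. /p/ is a voiceless obstruent between vowels /u/ and /u/, so it voices to [b]. /foatitadigdupud/ → foadidadigdubud.
Rule 3 (intervocalic spirantization): /d/ is a stop between vowels /a/ and /i/, so it spirantizes to the fricative [z]. /d/ is a stop between vowels /i/ and /a/, so it spirantizes to the fricative [z]. /d/ is a stop between vowels /a/ and /i/, so it spirantizes to the fricative [z]. /b/ is a stop between vowels /u/ and /u/, so it spirantizes to the fricative [v]. /foadidadigdubud/ → foazizazigduvud.
Rule 4 (stop-cluster e-epenthesis): /g/ and /d/ form a stop–stop cluster, so [e] is inserted between them. /foazizazigduvud/ → foazizazigeduvud.
Rule 5 (final i-epenthesis): the form ends in the consonant /d/, so [i] is inserted word-finally. /foazizazigeduvud/ → foazizazigeduvudi.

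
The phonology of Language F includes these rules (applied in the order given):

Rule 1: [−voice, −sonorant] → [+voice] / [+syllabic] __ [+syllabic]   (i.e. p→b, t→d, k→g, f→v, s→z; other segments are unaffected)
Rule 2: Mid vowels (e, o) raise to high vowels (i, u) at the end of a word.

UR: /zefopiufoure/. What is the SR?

zevobiuvouri

Rule 1 (intervocalic voicing): /f/ is a voiceless obstruent between vowels /e/ and /o/, so it voices to [v]. /p/ is a voiceless obstruent between vowels /o/ and /i/, so it voices to [b]. /f/ is a voiceless obstruent between vowels /u/ and /o/, so it voices to [v]. /zefopiufoure/ → zevobiuvoure.
Rule 2 (final vowel raising): /e/ is a mid vowel in word-final position, so it raises to [i]. /zevobiuvoure/ → zevobiuvouri.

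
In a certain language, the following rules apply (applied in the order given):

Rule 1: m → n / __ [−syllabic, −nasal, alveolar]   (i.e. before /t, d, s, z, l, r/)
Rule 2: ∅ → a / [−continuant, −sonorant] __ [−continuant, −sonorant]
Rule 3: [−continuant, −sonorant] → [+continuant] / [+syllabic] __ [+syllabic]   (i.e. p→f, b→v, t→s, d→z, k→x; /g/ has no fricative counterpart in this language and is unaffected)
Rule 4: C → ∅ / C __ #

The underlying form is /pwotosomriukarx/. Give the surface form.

pwososonriuxar

Rule 1 (nasal place assimilation): /m/ precedes the alveolar consonant /r/, so it assimilates in place to [n]. /pwotosomriukarx/ → pwotosonriukarx.
Rule 2 (stop-cluster a-epenthesis): no segment meets the environment; /pwotosonriukarx/ is unchanged.
Rule 3 (intervocalic spirantization): /t/ is a stop between vowels /o/ and /o/, so it spirantizes to the fricative [s]. /k/ is a stop between vowels /u/ and /a/, so it spirantizes to the fricative [x]. /pwotosonriukarx/ → pwososonriuxarx.
Rule 4 (final cluster simplification): /x/ is the second consonant of a word-final cluster /rx/, so it deletes. /pwososonriuxarx/ → pwososonriuxar.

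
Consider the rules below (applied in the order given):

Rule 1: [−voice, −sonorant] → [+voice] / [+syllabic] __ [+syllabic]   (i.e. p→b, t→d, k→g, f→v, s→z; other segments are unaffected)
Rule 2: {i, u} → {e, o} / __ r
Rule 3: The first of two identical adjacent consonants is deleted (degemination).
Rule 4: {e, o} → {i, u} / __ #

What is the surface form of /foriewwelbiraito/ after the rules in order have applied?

Rule 1 (intervocalic voicing): /t/ is a voiceless obstruent between vowels /i/ and /o/, so it voices to [d]. /foriewwelbiraito/ → foriewwelbiraido.
Rule 2 (pre-rhotic lowering): /i/ is a high vowel immediately before /r/, so it lowers to [e]. /foriewwelbiraido/ → foriewwelberaido.
Rule 3 (degemination): /ww/ is a geminate; the first /w/ deletes. /foriewwelberaido/ → foriewelberaido.
Rule 4 (final vowel raising): /o/ is a mid vowel in word-final position, so it raises to [u]. /foriewelberaido/ → foriewelberaidu.

foriewelberaidu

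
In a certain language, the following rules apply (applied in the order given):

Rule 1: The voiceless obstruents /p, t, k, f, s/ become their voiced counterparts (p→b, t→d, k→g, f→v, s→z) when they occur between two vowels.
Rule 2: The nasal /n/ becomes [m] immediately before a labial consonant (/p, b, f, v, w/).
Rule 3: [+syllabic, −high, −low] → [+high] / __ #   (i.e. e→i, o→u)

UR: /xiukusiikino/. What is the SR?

xiuguziiginu

Rule 1 (intervocalic voicing): /k/ is a voiceless obstruent between vowels /u/ and /u/, so it voices to [g]. /s/ is a voiceless obstruent between vowels /u/ and /i/, so it voices to [z]. /k/ is a voiceless obstruent between vowels /i/ and /i/, so it voices to [g]. /xiukusiikino/ → xiuguziigino.
Rule 2 (nasal place assimilation): no segment meets the environment; /xiuguziigino/ is unchanged.
Rule 3 (final vowel raising): /o/ is a mid vowel in word-final position, so it raises to [u]. /xiuguziigino/ → xiuguziiginu.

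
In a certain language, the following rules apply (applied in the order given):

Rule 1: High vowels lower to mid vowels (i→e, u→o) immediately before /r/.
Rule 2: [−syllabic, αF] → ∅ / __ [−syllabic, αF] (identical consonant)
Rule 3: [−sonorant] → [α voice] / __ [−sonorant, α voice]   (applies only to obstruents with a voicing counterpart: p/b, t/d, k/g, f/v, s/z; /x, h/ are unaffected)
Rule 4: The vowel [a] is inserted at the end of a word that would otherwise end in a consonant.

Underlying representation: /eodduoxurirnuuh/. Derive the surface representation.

eoduoxorernuuha

Rule 1 (pre-rhotic lowering): /u/ is a high vowel immediately before /r/, so it lowers to [o]. /i/ is a high vowel immediately before /r/, so it lowers to [e]. /eodduoxurirnuuh/ → eodduoxorernuuh.
Rule 2 (degemination): /dd/ is a geminate; the first /d/ deletes. /eodduoxorernuuh/ → eoduoxorernuuh.
Rule 3 (regressive voicing assimilation): no segment meets the environment; /eoduoxorernuuh/ is unchanged.
Rule 4 (final a-epenthesis): the form ends in the consonant /h/, so [a] is inserted word-finally. /eoduoxorernuuh/ → eoduoxorernuuha.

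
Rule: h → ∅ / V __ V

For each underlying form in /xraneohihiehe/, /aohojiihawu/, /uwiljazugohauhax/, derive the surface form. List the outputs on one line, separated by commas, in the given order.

xraneoiiee, aoojiiawu, uwiljazugoauax

/xraneohihiehe/: /h/ occurs between vowels /o/ and /i/, so it deletes. /h/ occurs between vowels /i/ and /i/, so it deletes. /h/ occurs between vowels /e/ and /e/, so it deletes. → [xraneoiiee].
/aohojiihawu/: /h/ occurs between vowels /o/ and /o/, so it deletes. /h/ occurs between vowels /i/ and /a/, so it deletes. → [aoojiiawu].
/uwiljazugohauhax/: /h/ occurs between vowels /o/ and /a/, so it deletes. /h/ occurs between vowels /u/ and /a/, so it deletes. → [uwiljazugoauax].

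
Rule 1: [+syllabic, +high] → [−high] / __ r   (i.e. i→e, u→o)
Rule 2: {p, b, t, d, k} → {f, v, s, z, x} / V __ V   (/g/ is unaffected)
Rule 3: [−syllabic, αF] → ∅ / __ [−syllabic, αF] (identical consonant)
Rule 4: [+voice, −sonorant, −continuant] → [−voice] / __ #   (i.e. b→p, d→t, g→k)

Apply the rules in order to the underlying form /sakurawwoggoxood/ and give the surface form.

saxorawogoxoot

Rule 1 (pre-rhotic lowering): /u/ is a high vowel immediately before /r/, so it lowers to [o]. /sakurawwoggoxood/ → sakorawwoggoxood.
Rule 2 (intervocalic spirantization): /k/ is a stop between vowels /a/ and /o/, so it spirantizes to the fricative [x]. /sakorawwoggoxood/ → saxorawwoggoxood.
Rule 3 (degemination): /ww/ is a geminate; the first /w/ deletes. /gg/ is a geminate; the first /g/ deletes. /saxorawwoggoxood/ → saxorawogoxood.
Rule 4 (final devoicing): /d/ is a voiced stop in word-final position, so it devoices to [t]. /saxorawogoxood/ → saxorawogoxoot.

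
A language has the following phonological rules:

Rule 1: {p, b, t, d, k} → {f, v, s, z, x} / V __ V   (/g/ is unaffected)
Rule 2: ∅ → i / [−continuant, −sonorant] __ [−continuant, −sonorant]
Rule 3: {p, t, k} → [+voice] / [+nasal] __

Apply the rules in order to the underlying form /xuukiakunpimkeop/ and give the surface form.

xuuxiaxunbimgeop

Rule 1 (intervocalic spirantization): /k/ is a stop between vowels /u/ and /i/, so it spirantizes to the fricative [x]. /k/ is a stop between vowels /a/ and /u/, so it spirantizes to the fricative [x]. /xuukiakunpimkeop/ → xuuxiaxunpimkeop.
Rule 2 (stop-cluster i-epenthesis): no segment meets the environment; /xuuxiaxunpimkeop/ is unchanged.
Rule 3 (post-nasal voicing): /p/ is a voiceless stop immediately after the nasal /n/, so it voices to [b]. /k/ is a voiceless stop immediately after the nasal /m/, so it voices to [g]. /xuuxiaxunpimkeop/ → xuuxiaxunbimgeop.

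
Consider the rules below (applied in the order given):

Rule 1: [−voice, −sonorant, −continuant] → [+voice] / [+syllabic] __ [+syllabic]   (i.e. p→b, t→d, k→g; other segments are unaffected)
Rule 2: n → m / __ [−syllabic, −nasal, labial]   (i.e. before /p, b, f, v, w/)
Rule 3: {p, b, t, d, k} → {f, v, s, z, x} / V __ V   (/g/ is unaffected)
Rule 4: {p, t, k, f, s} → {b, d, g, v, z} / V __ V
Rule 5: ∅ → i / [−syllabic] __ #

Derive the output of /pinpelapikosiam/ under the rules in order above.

pimpelavigoziami

Rule 1 (intervocalic voicing): /p/ is a voiceless stop between vowels /a/ and /i/, so it voices to [b]. /k/ is a voiceless stop between vowels /i/ and /o/, so it voices to [g]. /pinpelapikosiam/ → pinpelabigosiam.
Rule 2 (nasal place assimilation): /n/ precedes the labial consonant /p/, so it assimilates in place to [m]. /pinpelabigosiam/ → pimpelabigosiam.
Rule 3 (intervocalic spirantization): /b/ is a stop between vowels /a/ and /i/, so it spirantizes to the fricative [v]. /pimpelabigosiam/ → pimpelavigosiam.
Rule 4 (intervocalic voicing): /s/ is a voiceless obstruent between vowels /o/ and /i/, so it voices to [z]. /pimpelavigosiam/ → pimpelavigoziam.
Rule 5 (final i-epenthesis): the form ends in the consonant /m/, so [i] is inserted word-finally. /pimpelavigoziam/ → pimpelavigoziami.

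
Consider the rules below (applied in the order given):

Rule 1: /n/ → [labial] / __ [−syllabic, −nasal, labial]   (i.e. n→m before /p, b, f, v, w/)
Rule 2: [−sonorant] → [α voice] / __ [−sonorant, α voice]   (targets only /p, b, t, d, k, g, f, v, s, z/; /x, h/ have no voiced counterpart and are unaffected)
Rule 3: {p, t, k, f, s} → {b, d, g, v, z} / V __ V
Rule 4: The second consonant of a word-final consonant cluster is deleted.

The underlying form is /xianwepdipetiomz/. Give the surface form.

Rule 1 (nasal place assimilation): /n/ precedes the labial consonant /w/, so it assimilates in place to [m]. /xianwepdipetiomz/ → xiamwepdipetiomz.
Rule 2 (regressive voicing assimilation): /p/ precedes the voiced obstruent /d/, so it voices to [b] by assimilation. /xiamwepdipetiomz/ → xiamwebdipetiomz.
Rule 3 (intervocalic voicing): /p/ is a voiceless obstruent between vowels /i/ and /e/, so it voices to [b]. /t/ is a voiceless obstruent between vowels /e/ and /i/, so it voices to [d]. /xiamwebdipetiomz/ → xiamwebdibediomz.
Rule 4 (final cluster simplification): /z/ is the second consonant of a word-final cluster /mz/, so it deletes. /xiamwebdibediomz/ → xiamwebdibediom.

xiamwebdibediom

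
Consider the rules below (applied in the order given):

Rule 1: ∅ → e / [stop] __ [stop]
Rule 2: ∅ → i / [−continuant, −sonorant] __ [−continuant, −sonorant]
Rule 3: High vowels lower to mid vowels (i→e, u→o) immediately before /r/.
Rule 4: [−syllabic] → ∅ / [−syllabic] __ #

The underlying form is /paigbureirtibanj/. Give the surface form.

Rule 1 (stop-cluster e-epenthesis): /g/ and /b/ form a stop–stop cluster, so [e] is inserted between them. /paigbureirtibanj/ → paigebureirtibanj.
Rule 2 (stop-cluster i-epenthesis): no segment meets the environment; /paigebureirtibanj/ is unchanged.
Rule 3 (pre-rhotic lowering): /u/ is a high vowel immediately before /r/, so it lowers to [o]. /i/ is a high vowel immediately before /r/, so it lowers to [e]. /paigebureirtibanj/ → paigeboreertibanj.
Rule 4 (final cluster simplification): /j/ is the second consonant of a word-final cluster /nj/, so it deletes. /paigeboreertibanj/ → paigeboreertiban.

paigeboreertiban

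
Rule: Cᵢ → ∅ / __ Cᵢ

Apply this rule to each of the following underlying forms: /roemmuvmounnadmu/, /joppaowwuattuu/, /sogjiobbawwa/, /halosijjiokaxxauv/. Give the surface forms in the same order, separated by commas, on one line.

roemuvmounadmu, jopaowuatuu, sogjiobawa, halosijiokaxauv

/roemmuvmounnadmu/: /mm/ is a geminate; the first /m/ deletes. /nn/ is a geminate; the first /n/ deletes. → [roemuvmounadmu].
/joppaowwuattuu/: /pp/ is a geminate; the first /p/ deletes. /ww/ is a geminate; the first /w/ deletes. /tt/ is a geminate; the first /t/ deletes. → [jopaowuatuu].
/sogjiobbawwa/: /bb/ is a geminate; the first /b/ deletes. /ww/ is a geminate; the first /w/ deletes. → [sogjiobawa].
/halosijjiokaxxauv/: /jj/ is a geminate; the first /j/ deletes. /xx/ is a geminate; the first /x/ deletes. → [halosijiokaxauv].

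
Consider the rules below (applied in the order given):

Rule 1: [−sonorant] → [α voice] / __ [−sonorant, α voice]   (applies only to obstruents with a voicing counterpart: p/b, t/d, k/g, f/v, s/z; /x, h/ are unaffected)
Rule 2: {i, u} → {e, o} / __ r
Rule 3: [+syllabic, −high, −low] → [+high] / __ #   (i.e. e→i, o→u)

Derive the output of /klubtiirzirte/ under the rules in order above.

kluptierzerti

Rule 1 (regressive voicing assimilation): /b/ precedes the voiceless obstruent /t/, so it devoices to [p] by assimilation. /klubtiirzirte/ → kluptiirzirte.
Rule 2 (pre-rhotic lowering): /i/ is a high vowel immediately before /r/, so it lowers to [e]. /i/ is a high vowel immediately before /r/, so it lowers to [e]. /kluptiirzirte/ → kluptierzerte.
Rule 3 (final vowel raising): /e/ is a mid vowel in word-final position, so it raises to [i]. /kluptierzerte/ → kluptierzerti.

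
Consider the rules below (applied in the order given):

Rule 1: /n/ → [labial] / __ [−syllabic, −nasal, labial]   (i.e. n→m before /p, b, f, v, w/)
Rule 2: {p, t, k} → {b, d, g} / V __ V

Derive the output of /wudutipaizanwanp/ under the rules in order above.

Rule 1 (nasal place assimilation): /n/ precedes the labial consonant /w/, so it assimilates in place to [m]. /n/ precedes the labial consonant /p/, so it assimilates in place to [m]. /wudutipaizanwanp/ → wudutipaizamwamp.
Rule 2 (intervocalic voicing): /t/ is a voiceless stop between vowels /u/ and /i/, so it voices to [d]. /p/ is a voiceless stop between vowels /i/ and /a/, so it voices to [b]. /wudutipaizamwamp/ → wududibaizamwamp.

wududibaizamwamp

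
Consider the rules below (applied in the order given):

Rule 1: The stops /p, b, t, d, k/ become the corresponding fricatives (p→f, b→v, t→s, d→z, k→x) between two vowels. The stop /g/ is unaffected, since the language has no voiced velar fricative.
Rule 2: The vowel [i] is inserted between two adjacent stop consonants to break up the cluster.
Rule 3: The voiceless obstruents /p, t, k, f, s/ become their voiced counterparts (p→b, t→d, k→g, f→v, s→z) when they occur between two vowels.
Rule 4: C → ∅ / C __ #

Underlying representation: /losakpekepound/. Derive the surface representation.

lozagibexevoun

Rule 1 (intervocalic spirantization): /k/ is a stop between vowels /e/ and /e/, so it spirantizes to the fricative [x]. /p/ is a stop between vowels /e/ and /o/, so it spirantizes to the fricative [f]. /losakpekepound/ → losakpexefound.
Rule 2 (stop-cluster i-epenthesis): /k/ and /p/ form a stop–stop cluster, so [i] is inserted between them. /losakpexefound/ → losakipexefound.
Rule 3 (intervocalic voicing): /s/ is a voiceless obstruent between vowels /o/ and /a/, so it voices to [z]. /k/ is a voiceless obstruent between vowels /a/ and /i/, so it voices to [g]. /p/ is a voiceless obstruent between vowels /i/ and /e/, so it voices to [b]. /f/ is a voiceless obstruent between vowels /e/ and /o/, so it voices to [v]. /losakipexefound/ → lozagibexevound.
Rule 4 (final cluster simplification): /d/ is the second consonant of a word-final cluster /nd/, so it deletes. /lozagibexevound/ → lozagibexevoun.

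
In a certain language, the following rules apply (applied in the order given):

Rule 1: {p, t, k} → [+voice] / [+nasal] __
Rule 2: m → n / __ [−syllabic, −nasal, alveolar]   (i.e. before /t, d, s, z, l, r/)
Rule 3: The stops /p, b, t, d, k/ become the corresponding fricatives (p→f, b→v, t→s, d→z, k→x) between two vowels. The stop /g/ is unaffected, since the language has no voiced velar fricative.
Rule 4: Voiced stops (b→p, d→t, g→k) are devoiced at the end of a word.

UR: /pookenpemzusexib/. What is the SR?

pooxenbenzusexip

Rule 1 (post-nasal voicing): /p/ is a voiceless stop immediately after the nasal /n/, so it voices to [b]. /pookenpemzusexib/ → pookenbemzusexib.
Rule 2 (nasal place assimilation): /m/ precedes the alveolar consonant /z/, so it assimilates in place to [n]. /pookenbemzusexib/ → pookenbenzusexib.
Rule 3 (intervocalic spirantization): /k/ is a stop between vowels /o/ and /e/, so it spirantizes to the fricative [x]. /pookenbenzusexib/ → pooxenbenzusexib.
Rule 4 (final devoicing): /b/ is a voiced stop in word-final position, so it devoices to [p]. /pooxenbenzusexib/ → pooxenbenzusexip.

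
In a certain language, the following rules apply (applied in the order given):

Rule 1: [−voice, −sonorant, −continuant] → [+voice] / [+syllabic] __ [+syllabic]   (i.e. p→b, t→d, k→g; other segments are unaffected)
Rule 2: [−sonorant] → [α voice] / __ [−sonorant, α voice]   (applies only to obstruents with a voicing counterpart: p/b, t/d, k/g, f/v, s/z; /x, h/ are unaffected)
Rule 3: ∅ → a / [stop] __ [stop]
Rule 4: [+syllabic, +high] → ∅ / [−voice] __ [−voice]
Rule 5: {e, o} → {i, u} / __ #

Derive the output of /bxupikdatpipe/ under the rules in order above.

Rule 1 (intervocalic voicing): /p/ is a voiceless stop between vowels /u/ and /i/, so it voices to [b]. /p/ is a voiceless stop between vowels /i/ and /e/, so it voices to [b]. /bxupikdatpipe/ → bxubikdatpibe.
Rule 2 (regressive voicing assimilation): /b/ precedes the voiceless obstruent /x/, so it devoices to [p] by assimilation. /k/ precedes the voiced obstruent /d/, so it voices to [g] by assimilation. /bxubikdatpibe/ → pxubigdatpibe.
Rule 3 (stop-cluster a-epenthesis): /g/ and /d/ form a stop–stop cluster, so [a] is inserted between them. /t/ and /p/ form a stop–stop cluster, so [a] is inserted between them. /pxubigdatpibe/ → pxubigadatapibe.
Rule 4 (high vowel syncope): no segment meets the environment; /pxubigadatapibe/ is unchanged.
Rule 5 (final vowel raising): /e/ is a mid vowel in word-final position, so it raises to [i]. /pxubigadatapibe/ → pxubigadatapibi.

pxubigadatapibi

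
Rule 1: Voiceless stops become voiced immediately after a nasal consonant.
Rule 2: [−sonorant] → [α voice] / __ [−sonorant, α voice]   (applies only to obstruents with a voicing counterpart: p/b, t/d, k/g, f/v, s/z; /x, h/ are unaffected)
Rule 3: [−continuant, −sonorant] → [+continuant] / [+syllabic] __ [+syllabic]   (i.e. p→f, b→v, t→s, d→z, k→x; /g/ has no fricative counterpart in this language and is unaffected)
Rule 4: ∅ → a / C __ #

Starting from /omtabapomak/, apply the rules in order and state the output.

omdavafomaka

Rule 1 (post-nasal voicing): /t/ is a voiceless stop immediately after the nasal /m/, so it voices to [d]. /omtabapomak/ → omdabapomak.
Rule 2 (regressive voicing assimilation): no segment meets the environment; /omdabapomak/ is unchanged.
Rule 3 (intervocalic spirantization): /b/ is a stop between vowels /a/ and /a/, so it spirantizes to the fricative [v]. /p/ is a stop between vowels /a/ and /o/, so it spirantizes to the fricative [f]. /omdabapomak/ → omdavafomak.
Rule 4 (final a-epenthesis): the form ends in the consonant /k/, so [a] is inserted word-finally. /omdavafomak/ → omdavafomaka.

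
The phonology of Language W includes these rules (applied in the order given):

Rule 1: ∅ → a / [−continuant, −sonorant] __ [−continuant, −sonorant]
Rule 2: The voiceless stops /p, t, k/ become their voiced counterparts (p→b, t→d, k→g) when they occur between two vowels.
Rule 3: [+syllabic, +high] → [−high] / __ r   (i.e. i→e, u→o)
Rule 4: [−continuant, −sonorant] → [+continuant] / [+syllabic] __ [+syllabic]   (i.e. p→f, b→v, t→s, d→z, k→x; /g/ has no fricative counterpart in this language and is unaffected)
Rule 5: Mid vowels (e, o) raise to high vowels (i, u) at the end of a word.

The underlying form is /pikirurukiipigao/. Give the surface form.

Rule 1 (stop-cluster a-epenthesis): no segment meets the environment; /pikirurukiipigao/ is unchanged.
Rule 2 (intervocalic voicing): /k/ is a voiceless stop between vowels /i/ and /i/, so it voices to [g]. /k/ is a voiceless stop between vowels /u/ and /i/, so it voices to [g]. /p/ is a voiceless stop between vowels /i/ and /i/, so it voices to [b]. /pikirurukiipigao/ → pigirurugiibigao.
Rule 3 (pre-rhotic lowering): /i/ is a high vowel immediately before /r/, so it lowers to [e]. /u/ is a high vowel immediately before /r/, so it lowers to [o]. /pigirurugiibigao/ → pigerorugiibigao.
Rule 4 (intervocalic spirantization): /b/ is a stop between vowels /i/ and /i/, so it spirantizes to the fricative [v]. /pigerorugiibigao/ → pigerorugiivigao.
Rule 5 (final vowel raising): /o/ is a mid vowel in word-final position, so it raises to [u]. /pigerorugiivigao/ → pigerorugiivigau.

pigerorugiivigau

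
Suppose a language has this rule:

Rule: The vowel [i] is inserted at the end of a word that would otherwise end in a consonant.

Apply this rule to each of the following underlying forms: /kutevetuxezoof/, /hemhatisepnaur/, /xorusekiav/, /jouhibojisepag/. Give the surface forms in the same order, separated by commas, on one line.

/kutevetuxezoof/: the form ends in the consonant /f/, so [i] is inserted word-finally. → [kutevetuxezoofi].
/hemhatisepnaur/: the form ends in the consonant /r/, so [i] is inserted word-finally. → [hemhatisepnauri].
/xorusekiav/: the form ends in the consonant /v/, so [i] is inserted word-finally. → [xorusekiavi].
/jouhibojisepag/: the form ends in the consonant /g/, so [i] is inserted word-finally. → [jouhibojisepagi].

kutevetuxezoofi, hemhatisepnauri, xorusekiavi, jouhibojisepagi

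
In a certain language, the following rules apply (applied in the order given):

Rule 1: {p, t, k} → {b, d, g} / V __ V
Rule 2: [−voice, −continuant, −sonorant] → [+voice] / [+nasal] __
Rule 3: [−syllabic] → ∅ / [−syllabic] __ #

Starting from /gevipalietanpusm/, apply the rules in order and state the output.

gevibaliedanbus

Rule 1 (intervocalic voicing): /p/ is a voiceless stop between vowels /i/ and /a/, so it voices to [b]. /t/ is a voiceless stop between vowels /e/ and /a/, so it voices to [d]. /gevipalietanpusm/ → gevibaliedanpusm.
Rule 2 (post-nasal voicing): /p/ is a voiceless stop immediately after the nasal /n/, so it voices to [b]. /gevibaliedanpusm/ → gevibaliedanbusm.
Rule 3 (final cluster simplification): /m/ is the second consonant of a word-final cluster /sm/, so it deletes. /gevibaliedanbusm/ → gevibaliedanbus.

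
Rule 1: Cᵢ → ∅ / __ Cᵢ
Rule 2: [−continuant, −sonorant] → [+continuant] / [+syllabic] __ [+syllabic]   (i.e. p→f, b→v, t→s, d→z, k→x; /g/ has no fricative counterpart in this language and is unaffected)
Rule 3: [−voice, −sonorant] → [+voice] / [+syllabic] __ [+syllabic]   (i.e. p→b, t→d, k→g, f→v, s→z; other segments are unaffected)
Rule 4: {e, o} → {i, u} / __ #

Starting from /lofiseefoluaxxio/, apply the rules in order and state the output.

Rule 1 (degemination): /xx/ is a geminate; the first /x/ deletes. /lofiseefoluaxxio/ → lofiseefoluaxio.
Rule 2 (intervocalic spirantization): no segment meets the environment; /lofiseefoluaxio/ is unchanged.
Rule 3 (intervocalic voicing): /f/ is a voiceless obstruent between vowels /o/ and /i/, so it voices to [v]. /s/ is a voiceless obstruent between vowels /i/ and /e/, so it voices to [z]. /f/ is a voiceless obstruent between vowels /e/ and /o/, so it voices to [v]. /lofiseefoluaxio/ → lovizeevoluaxio.
Rule 4 (final vowel raising): /o/ is a mid vowel in word-final position, so it raises to [u]. /lovizeevoluaxio/ → lovizeevoluaxiu.

lovizeevoluaxiu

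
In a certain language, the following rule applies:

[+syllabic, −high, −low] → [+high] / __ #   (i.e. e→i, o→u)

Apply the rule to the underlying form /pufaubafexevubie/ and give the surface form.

pufaubafexevubii

/e/ is a mid vowel in word-final position, so it raises to [i].
The other instances of /e/ do not occur in the required environment and remain unchanged.
Surface form: [pufaubafexevubii].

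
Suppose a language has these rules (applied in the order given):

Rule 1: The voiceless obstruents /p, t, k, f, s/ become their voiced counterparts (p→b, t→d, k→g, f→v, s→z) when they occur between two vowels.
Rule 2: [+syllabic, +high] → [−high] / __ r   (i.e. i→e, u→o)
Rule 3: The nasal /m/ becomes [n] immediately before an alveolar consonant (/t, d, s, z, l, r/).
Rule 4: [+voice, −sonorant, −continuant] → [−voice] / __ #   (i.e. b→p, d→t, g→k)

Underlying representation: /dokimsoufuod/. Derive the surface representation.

doginsouvuot

Rule 1 (intervocalic voicing): /k/ is a voiceless obstruent between vowels /o/ and /i/, so it voices to [g]. /f/ is a voiceless obstruent between vowels /u/ and /u/, so it voices to [v]. /dokimsoufuod/ → dogimsouvuod.
Rule 2 (pre-rhotic lowering): no segment meets the environment; /dogimsouvuod/ is unchanged.
Rule 3 (nasal place assimilation): /m/ precedes the alveolar consonant /s/, so it assimilates in place to [n]. /dogimsouvuod/ → doginsouvuod.
Rule 4 (final devoicing): /d/ is a voiced stop in word-final position, so it devoices to [t]. /doginsouvuod/ → doginsouvuot.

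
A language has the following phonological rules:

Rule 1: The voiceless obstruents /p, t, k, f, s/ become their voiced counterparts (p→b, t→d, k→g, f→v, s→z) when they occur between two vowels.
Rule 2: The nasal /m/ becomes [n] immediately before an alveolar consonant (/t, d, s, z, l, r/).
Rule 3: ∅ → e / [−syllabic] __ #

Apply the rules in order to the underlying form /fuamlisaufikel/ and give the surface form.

fuanlizauvigele

Rule 1 (intervocalic voicing): /s/ is a voiceless obstruent between vowels /i/ and /a/, so it voices to [z]. /f/ is a voiceless obstruent between vowels /u/ and /i/, so it voices to [v]. /k/ is a voiceless obstruent between vowels /i/ and /e/, so it voices to [g]. /fuamlisaufikel/ → fuamlizauvigel.
Rule 2 (nasal place assimilation): /m/ precedes the alveolar consonant /l/, so it assimilates in place to [n]. /fuamlizauvigel/ → fuanlizauvigel.
Rule 3 (final e-epenthesis): the form ends in the consonant /l/, so [e] is inserted word-finally. /fuanlizauvigel/ → fuanlizauvigele.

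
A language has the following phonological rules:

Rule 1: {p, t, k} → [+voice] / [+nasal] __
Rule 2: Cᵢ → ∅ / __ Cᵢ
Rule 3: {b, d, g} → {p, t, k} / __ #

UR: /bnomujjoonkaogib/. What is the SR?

Rule 1 (post-nasal voicing): /k/ is a voiceless stop immediately after the nasal /n/, so it voices to [g]. /bnomujjoonkaogib/ → bnomujjoongaogib.
Rule 2 (degemination): /jj/ is a geminate; the first /j/ deletes. /bnomujjoongaogib/ → bnomujoongaogib.
Rule 3 (final devoicing): /b/ is a voiced stop in word-final position, so it devoices to [p]. /bnomujoongaogib/ → bnomujoongaogip.

bnomujoongaogip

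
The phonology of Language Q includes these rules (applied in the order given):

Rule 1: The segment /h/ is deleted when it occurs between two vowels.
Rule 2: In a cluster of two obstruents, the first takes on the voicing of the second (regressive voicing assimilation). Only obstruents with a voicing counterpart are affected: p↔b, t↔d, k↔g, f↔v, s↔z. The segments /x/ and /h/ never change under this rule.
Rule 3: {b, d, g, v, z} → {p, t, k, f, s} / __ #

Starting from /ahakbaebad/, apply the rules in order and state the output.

Rule 1 (intervocalic h-deletion): /h/ occurs between vowels /a/ and /a/, so it deletes. /ahakbaebad/ → aakbaebad.
Rule 2 (regressive voicing assimilation): /k/ precedes the voiced obstruent /b/, so it voices to [g] by assimilation. /aakbaebad/ → aagbaebad.
Rule 3 (final devoicing): /d/ is a voiced obstruent in word-final position, so it devoices to [t]. /aagbaebad/ → aagbaebat.

aagbaebat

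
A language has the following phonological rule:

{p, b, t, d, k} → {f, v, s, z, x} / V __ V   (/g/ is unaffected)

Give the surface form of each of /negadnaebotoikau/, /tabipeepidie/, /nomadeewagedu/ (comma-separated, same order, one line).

negadnaevosoixau, tavifeefizie, nomazeewagezu

/negadnaebotoikau/: /b/ is a stop between vowels /e/ and /o/, so it spirantizes to the fricative [v]. /t/ is a stop between vowels /o/ and /o/, so it spirantizes to the fricative [s]. /k/ is a stop between vowels /i/ and /a/, so it spirantizes to the fricative [x]. → [negadnaevosoixau].
/tabipeepidie/: /b/ is a stop between vowels /a/ and /i/, so it spirantizes to the fricative [v]. /p/ is a stop between vowels /i/ and /e/, so it spirantizes to the fricative [f]. /p/ is a stop between vowels /e/ and /i/, so it spirantizes to the fricative [f]. /d/ is a stop between vowels /i/ and /i/, so it spirantizes to the fricative [z]. → [tavifeefizie].
/nomadeewagedu/: /d/ is a stop between vowels /a/ and /e/, so it spirantizes to the fricative [z]. /d/ is a stop between vowels /e/ and /u/, so it spirantizes to the fricative [z]. → [nomazeewagezu].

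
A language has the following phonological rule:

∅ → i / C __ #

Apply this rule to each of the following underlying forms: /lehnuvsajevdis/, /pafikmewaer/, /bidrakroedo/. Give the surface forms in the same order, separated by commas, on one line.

lehnuvsajevdisi, pafikmewaeri, bidrakroedo

/lehnuvsajevdis/: the form ends in the consonant /s/, so [i] is inserted word-finally. → [lehnuvsajevdisi].
/pafikmewaer/: the form ends in the consonant /r/, so [i] is inserted word-finally. → [pafikmewaeri].
/bidrakroedo/: the rule's environment is not met; surfaces unchanged as [bidrakroedo].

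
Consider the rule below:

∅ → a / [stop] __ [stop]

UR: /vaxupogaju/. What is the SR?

vaxupogaju

No segment of /vaxupogaju/ meets the structural description of the rule, so the form surfaces unchanged.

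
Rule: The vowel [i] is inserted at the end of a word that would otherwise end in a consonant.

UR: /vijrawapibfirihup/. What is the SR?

vijrawapibfirihupi

the form ends in the consonant /p/, so [i] is inserted word-finally.
Surface form: [vijrawapibfirihupi].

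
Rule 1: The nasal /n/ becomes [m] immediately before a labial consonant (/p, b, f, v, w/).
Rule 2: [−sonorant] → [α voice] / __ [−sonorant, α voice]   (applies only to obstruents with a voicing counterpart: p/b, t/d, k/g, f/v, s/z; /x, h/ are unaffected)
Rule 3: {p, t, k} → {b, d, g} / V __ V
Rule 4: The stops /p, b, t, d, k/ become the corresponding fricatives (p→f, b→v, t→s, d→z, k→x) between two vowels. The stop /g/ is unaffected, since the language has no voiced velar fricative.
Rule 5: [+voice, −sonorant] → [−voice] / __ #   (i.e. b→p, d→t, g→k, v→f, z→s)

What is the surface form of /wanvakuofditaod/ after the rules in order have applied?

wamvaguovdizaot

Rule 1 (nasal place assimilation): /n/ precedes the labial consonant /v/, so it assimilates in place to [m]. /wanvakuofditaod/ → wamvakuofditaod.
Rule 2 (regressive voicing assimilation): /f/ precedes the voiced obstruent /d/, so it voices to [v] by assimilation. /wamvakuofditaod/ → wamvakuovditaod.
Rule 3 (intervocalic voicing): /k/ is a voiceless stop between vowels /a/ and /u/, so it voices to [g]. /t/ is a voiceless stop between vowels /i/ and /a/, so it voices to [d]. /wamvakuovditaod/ → wamvaguovdidaod.
Rule 4 (intervocalic spirantization): /d/ is a stop between vowels /i/ and /a/, so it spirantizes to the fricative [z]. /wamvaguovdidaod/ → wamvaguovdizaod.
Rule 5 (final devoicing): /d/ is a voiced obstruent in word-final position, so it devoices to [t]. /wamvaguovdizaod/ → wamvaguovdizaot.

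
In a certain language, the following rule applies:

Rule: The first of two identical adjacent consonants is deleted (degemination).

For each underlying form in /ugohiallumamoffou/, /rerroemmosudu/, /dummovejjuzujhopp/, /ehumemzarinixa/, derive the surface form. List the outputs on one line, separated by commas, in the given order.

ugohialumamofou, reroemosudu, dumovejuzujhop, ehumemzarinixa

/ugohiallumamoffou/: /ll/ is a geminate; the first /l/ deletes. /ff/ is a geminate; the first /f/ deletes. → [ugohialumamofou].
/rerroemmosudu/: /rr/ is a geminate; the first /r/ deletes. /mm/ is a geminate; the first /m/ deletes. → [reroemosudu].
/dummovejjuzujhopp/: /mm/ is a geminate; the first /m/ deletes. /jj/ is a geminate; the first /j/ deletes. /pp/ is a geminate; the first /p/ deletes. → [dumovejuzujhop].
/ehumemzarinixa/: the rule's environment is not met; surfaces unchanged as [ehumemzarinixa].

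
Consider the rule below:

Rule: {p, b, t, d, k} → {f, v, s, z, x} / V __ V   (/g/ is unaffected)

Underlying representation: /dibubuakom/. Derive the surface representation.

divuvuaxom

/b/ is a stop between vowels /i/ and /u/, so it spirantizes to the fricative [v].
/b/ is a stop between vowels /u/ and /u/, so it spirantizes to the fricative [v].
/k/ is a stop between vowels /a/ and /o/, so it spirantizes to the fricative [x].
The other instance of /d/ does not occur in the required environment and remains unchanged.
Surface form: [divuvuaxom].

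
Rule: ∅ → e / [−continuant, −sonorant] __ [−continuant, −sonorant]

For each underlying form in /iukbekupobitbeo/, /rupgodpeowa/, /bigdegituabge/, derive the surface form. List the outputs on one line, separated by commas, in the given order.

iukebekupobitebeo, rupegodepeowa, bigedegituabege

/iukbekupobitbeo/: /k/ and /b/ form a stop–stop cluster, so [e] is inserted between them. /t/ and /b/ form a stop–stop cluster, so [e] is inserted between them. → [iukebekupobitebeo].
/rupgodpeowa/: /p/ and /g/ form a stop–stop cluster, so [e] is inserted between them. /d/ and /p/ form a stop–stop cluster, so [e] is inserted between them. → [rupegodepeowa].
/bigdegituabge/: /g/ and /d/ form a stop–stop cluster, so [e] is inserted between them. /b/ and /g/ form a stop–stop cluster, so [e] is inserted between them. → [bigedegituabege].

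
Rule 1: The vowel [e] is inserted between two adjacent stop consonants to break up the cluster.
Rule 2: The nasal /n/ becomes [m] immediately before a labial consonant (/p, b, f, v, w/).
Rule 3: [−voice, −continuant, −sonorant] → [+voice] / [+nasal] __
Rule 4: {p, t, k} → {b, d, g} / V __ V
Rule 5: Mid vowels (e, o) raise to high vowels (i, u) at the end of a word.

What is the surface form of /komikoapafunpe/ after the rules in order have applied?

Rule 1 (stop-cluster e-epenthesis): no segment meets the environment; /komikoapafunpe/ is unchanged.
Rule 2 (nasal place assimilation): /n/ precedes the labial consonant /p/, so it assimilates in place to [m]. /komikoapafunpe/ → komikoapafumpe.
Rule 3 (post-nasal voicing): /p/ is a voiceless stop immediately after the nasal /m/, so it voices to [b]. /komikoapafumpe/ → komikoapafumbe.
Rule 4 (intervocalic voicing): /k/ is a voiceless stop between vowels /i/ and /o/, so it voices to [g]. /p/ is a voiceless stop between vowels /a/ and /a/, so it voices to [b]. /komikoapafumbe/ → komigoabafumbe.
Rule 5 (final vowel raising): /e/ is a mid vowel in word-final position, so it raises to [i]. /komigoabafumbe/ → komigoabafumbi.

komigoabafumbi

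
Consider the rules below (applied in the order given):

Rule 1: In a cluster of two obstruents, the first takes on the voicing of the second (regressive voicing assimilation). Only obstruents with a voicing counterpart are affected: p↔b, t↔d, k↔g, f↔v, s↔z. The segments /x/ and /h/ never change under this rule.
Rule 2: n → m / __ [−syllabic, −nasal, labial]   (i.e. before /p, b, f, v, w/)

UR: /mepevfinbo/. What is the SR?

Rule 1 (regressive voicing assimilation): /v/ precedes the voiceless obstruent /f/, so it devoices to [f] by assimilation. /mepevfinbo/ → mepeffinbo.
Rule 2 (nasal place assimilation): /n/ precedes the labial consonant /b/, so it assimilates in place to [m]. /mepeffinbo/ → mepeffimbo.

mepeffimbo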